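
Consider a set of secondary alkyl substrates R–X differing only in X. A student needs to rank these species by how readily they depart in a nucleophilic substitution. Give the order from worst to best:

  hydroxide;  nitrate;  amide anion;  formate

amide anion < hydroxide < formate < nitrate

Leaving-group ability tracks the stability of the departed species; conjugate-acid pKₐ is the usual yardstick (lower pKₐ → better LG).
nitrate: pKₐ(HNO₃) ≈ -1.3 — resonance-delocalised over three oxygens
formate: pKₐ(HCOOH) ≈ 3.8
hydroxide: pKₐ(H₂O) ≈ 15.7
amide anion: pKₐ(NH₃) ≈ 38
Listed from poorest to best leaving group as asked.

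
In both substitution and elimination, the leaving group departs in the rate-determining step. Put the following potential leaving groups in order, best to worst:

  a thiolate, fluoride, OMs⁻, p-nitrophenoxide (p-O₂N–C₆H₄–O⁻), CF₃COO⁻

A good leaving group is a weak base: the lower the pKₐ of its conjugate acid, the more readily it departs.
OMs⁻: pKₐ(CH₃SO₃H (MsOH)) ≈ -1.9
CF₃COO⁻: pKₐ(CF₃COOH) ≈ 0.2
fluoride: pKₐ(HF) ≈ 3.2
p-nitrophenoxide (p-O₂N–C₆H₄–O⁻): pKₐ(p-nitrophenol) ≈ 7.2
a thiolate: pKₐ(RSH (a thiol)) ≈ 10.5

OMs⁻ > CF₃COO⁻ > fluoride > p-nitrophenoxide (p-O₂N–C₆H₄–O⁻) > a thiolate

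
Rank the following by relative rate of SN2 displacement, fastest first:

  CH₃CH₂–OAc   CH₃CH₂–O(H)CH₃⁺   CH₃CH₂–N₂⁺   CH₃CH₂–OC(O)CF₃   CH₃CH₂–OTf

With the same alkyl group throughout, only the leaving group differentiates the rates.
The more stable X⁻ (or X) is on its own — i.e. the weaker a base it is — the better a leaving group it makes.
CH₃CH₂–N₂⁺ loses N₂: no meaningful conjugate acid; N₂ departs as an exceptionally stable neutral molecule
CH₃CH₂–OTf loses OTf⁻: pKₐ(CF₃SO₃H (triflic acid)) ≈ -14
CH₃CH₂–O(H)CH₃⁺ loses R'OH: pKₐ(R'OH₂⁺) ≈ -2.4
CH₃CH₂–OC(O)CF₃ loses CF₃COO⁻: pKₐ(CF₃COOH) ≈ 0.2
CH₃CH₂–OAc loses AcO⁻: pKₐ(CH₃COOH) ≈ 4.8

CH₃CH₂–N₂⁺ > CH₃CH₂–OTf > CH₃CH₂–O(H)CH₃⁺ > CH₃CH₂–OC(O)CF₃ > CH₃CH₂–OAc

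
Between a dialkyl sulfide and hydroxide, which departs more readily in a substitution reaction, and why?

a dialkyl sulfide is the better leaving group.
pKₐ(R'₂SH⁺) ≈ -7 versus pKₐ(H₂O) ≈ 15.7: a dialkyl sulfide is the much weaker base.
Neutral; leaves from a sulfonium salt (R–SR'₂⁺).

a dialkyl sulfide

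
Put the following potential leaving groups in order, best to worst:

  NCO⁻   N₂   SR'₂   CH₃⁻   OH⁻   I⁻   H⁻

N₂ > I⁻ > SR'₂ > NCO⁻ > OH⁻ > H⁻ > CH₃⁻

N₂: no meaningful conjugate acid; N₂ departs as an exceptionally stable neutral molecule
I⁻: pKₐ(HI) ≈ -10 — large, highly polarisable; very weak base
SR'₂: pKₐ(R'₂SH⁺) ≈ -7 — neutral; leaves from a sulfonium salt (R–SR'₂⁺)
NCO⁻: pKₐ(HOCN) ≈ 3.5 — resonance between N and O
OH⁻: pKₐ(H₂O) ≈ 15.7 — strong base; essentially never leaves without prior activation
H⁻: pKₐ(H₂) ≈ 36 — extremely strong base; leaves only in special hydride-transfer contexts
CH₃⁻: pKₐ(CH₄) ≈ 48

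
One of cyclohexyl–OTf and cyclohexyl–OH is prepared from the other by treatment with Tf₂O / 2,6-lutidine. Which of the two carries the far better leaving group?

cyclohexyl–OTf

From cyclohexyl–OH the departing group would be OH⁻ (pKₐ(H₂O) ≈ 15.7). Strong base; essentially never leaves without prior activation.
From cyclohexyl–OTf the leaving group is OTf⁻ (pKₐ(CF₃SO₃H (triflic acid)) ≈ -14). Charge spread over three oxygens and a CF₃ group; the premier leaving group in synthesis.
Treatment with Tf₂O / 2,6-lutidine works by converting the hydroxyl into a triflate, making cyclohexyl–OTf enormously more reactive.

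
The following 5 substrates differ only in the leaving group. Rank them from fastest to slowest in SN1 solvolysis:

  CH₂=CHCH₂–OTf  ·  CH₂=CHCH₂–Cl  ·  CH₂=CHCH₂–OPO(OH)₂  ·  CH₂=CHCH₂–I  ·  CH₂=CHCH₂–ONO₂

CH₂=CHCH₂–OTf > CH₂=CHCH₂–I > CH₂=CHCH₂–Cl > CH₂=CHCH₂–ONO₂ > CH₂=CHCH₂–OPO(OH)₂

With the same alkyl group throughout, only the leaving group differentiates the rates.
Rank by basicity of the departing species: weakest base leaves most easily.
CH₂=CHCH₂–OTf loses OTf⁻: pKₐ(CF₃SO₃H (triflic acid)) ≈ -14
CH₂=CHCH₂–I loses I⁻: pKₐ(HI) ≈ -10
CH₂=CHCH₂–Cl loses Cl⁻: pKₐ(HCl) ≈ -7
CH₂=CHCH₂–ONO₂ loses NO₃⁻: pKₐ(HNO₃) ≈ -1.3
CH₂=CHCH₂–OPO(OH)₂ loses H₂PO₄⁻: pKₐ(H₃PO₄) ≈ 2.1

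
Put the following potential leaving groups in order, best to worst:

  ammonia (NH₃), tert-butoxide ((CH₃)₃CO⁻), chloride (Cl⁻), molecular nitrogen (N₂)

molecular nitrogen (N₂) > chloride (Cl⁻) > ammonia (NH₃) > tert-butoxide ((CH₃)₃CO⁻)

The more stable X⁻ (or X) is on its own — i.e. the weaker a base it is — the better a leaving group it makes.
molecular nitrogen (N₂): no meaningful conjugate acid; N₂ departs as an exceptionally stable neutral molecule
chloride (Cl⁻): pKₐ(HCl) ≈ -7 — moderately weak base
ammonia (NH₃): pKₐ(NH₄⁺) ≈ 9.2 — neutral but moderately basic; leaves from R–NH₃⁺
tert-butoxide ((CH₃)₃CO⁻): pKₐ(t-BuOH) ≈ 18 — bulky, strongly basic alkoxide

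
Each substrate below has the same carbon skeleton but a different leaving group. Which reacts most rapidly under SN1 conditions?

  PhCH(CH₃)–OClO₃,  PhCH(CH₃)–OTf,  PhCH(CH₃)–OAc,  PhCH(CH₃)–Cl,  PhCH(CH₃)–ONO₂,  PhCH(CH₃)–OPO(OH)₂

With the same alkyl group throughout, only the leaving group differentiates the rates.
Rank by basicity of the departing species: weakest base leaves most easily.
PhCH(CH₃)–OTf loses OTf⁻: pKₐ(CF₃SO₃H (triflic acid)) ≈ -14
PhCH(CH₃)–OClO₃ loses ClO₄⁻: pKₐ(HClO₄) ≈ -10
PhCH(CH₃)–Cl loses Cl⁻: pKₐ(HCl) ≈ -7
PhCH(CH₃)–ONO₂ loses NO₃⁻: pKₐ(HNO₃) ≈ -1.3
PhCH(CH₃)–OPO(OH)₂ loses H₂PO₄⁻: pKₐ(H₃PO₄) ≈ 2.1
PhCH(CH₃)–OAc loses AcO⁻: pKₐ(CH₃COOH) ≈ 4.8

PhCH(CH₃)–OTf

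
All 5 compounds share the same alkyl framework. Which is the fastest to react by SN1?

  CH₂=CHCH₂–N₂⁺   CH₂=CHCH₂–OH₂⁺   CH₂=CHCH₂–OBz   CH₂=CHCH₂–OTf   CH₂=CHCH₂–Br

With the same alkyl group throughout, only the leaving group differentiates the rates.
Leaving-group ability tracks the stability of the departed species; conjugate-acid pKₐ is the usual yardstick (lower pKₐ → better LG).
CH₂=CHCH₂–N₂⁺ loses N₂: no meaningful conjugate acid; N₂ departs as an exceptionally stable neutral molecule
CH₂=CHCH₂–OTf loses OTf⁻: pKₐ(CF₃SO₃H (triflic acid)) ≈ -14
CH₂=CHCH₂–Br loses Br⁻: pKₐ(HBr) ≈ -9
CH₂=CHCH₂–OH₂⁺ loses H₂O: pKₐ(H₃O⁺) ≈ -1.7
CH₂=CHCH₂–OBz loses PhCOO⁻: pKₐ(C₆H₅COOH) ≈ 4.2

CH₂=CHCH₂–N₂⁺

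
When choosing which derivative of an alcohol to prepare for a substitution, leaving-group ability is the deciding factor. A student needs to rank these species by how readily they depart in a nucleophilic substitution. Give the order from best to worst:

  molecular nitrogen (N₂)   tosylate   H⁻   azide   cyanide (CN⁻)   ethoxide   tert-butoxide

molecular nitrogen (N₂) > tosylate > azide > cyanide (CN⁻) > ethoxide > tert-butoxide > H⁻

Rank by basicity of the departing species: weakest base leaves most easily.
molecular nitrogen (N₂): no meaningful conjugate acid; N₂ departs as an exceptionally stable neutral molecule
tosylate: pKₐ(p-CH₃C₆H₄SO₃H (TsOH)) ≈ -2.8
azide: pKₐ(HN₃) ≈ 4.7
cyanide (CN⁻): pKₐ(HCN) ≈ 9.2
ethoxide: pKₐ(CH₃CH₂OH) ≈ 16
tert-butoxide: pKₐ(t-BuOH) ≈ 18
H⁻: pKₐ(H₂) ≈ 36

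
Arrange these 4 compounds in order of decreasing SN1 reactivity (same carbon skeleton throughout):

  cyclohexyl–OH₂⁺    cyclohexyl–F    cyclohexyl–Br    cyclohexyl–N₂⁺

Identical carbon frameworks mean the comparison reduces to leaving-group quality.
A good leaving group is a weak base: the lower the pKₐ of its conjugate acid, the more readily it departs.
cyclohexyl–N₂⁺ loses N₂: no meaningful conjugate acid; N₂ departs as an exceptionally stable neutral molecule
cyclohexyl–Br loses Br⁻: pKₐ(HBr) ≈ -9
cyclohexyl–OH₂⁺ loses H₂O: pKₐ(H₃O⁺) ≈ -1.7
cyclohexyl–F loses F⁻: pKₐ(HF) ≈ 3.2

cyclohexyl–N₂⁺ > cyclohexyl–Br > cyclohexyl–OH₂⁺ > cyclohexyl–F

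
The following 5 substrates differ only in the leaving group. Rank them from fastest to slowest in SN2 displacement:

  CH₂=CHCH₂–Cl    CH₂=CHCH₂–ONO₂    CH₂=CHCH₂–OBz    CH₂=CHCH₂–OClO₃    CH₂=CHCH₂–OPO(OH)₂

CH₂=CHCH₂–OClO₃ > CH₂=CHCH₂–Cl > CH₂=CHCH₂–ONO₂ > CH₂=CHCH₂–OPO(OH)₂ > CH₂=CHCH₂–OBz

The skeletons are identical, so relative rate is governed entirely by leaving-group ability.
The more stable X⁻ (or X) is on its own — i.e. the weaker a base it is — the better a leaving group it makes.
CH₂=CHCH₂–OClO₃ loses ClO₄⁻: pKₐ(HClO₄) ≈ -10
CH₂=CHCH₂–Cl loses Cl⁻: pKₐ(HCl) ≈ -7
CH₂=CHCH₂–ONO₂ loses NO₃⁻: pKₐ(HNO₃) ≈ -1.3
CH₂=CHCH₂–OPO(OH)₂ loses H₂PO₄⁻: pKₐ(H₃PO₄) ≈ 2.1
CH₂=CHCH₂–OBz loses PhCOO⁻: pKₐ(C₆H₅COOH) ≈ 4.2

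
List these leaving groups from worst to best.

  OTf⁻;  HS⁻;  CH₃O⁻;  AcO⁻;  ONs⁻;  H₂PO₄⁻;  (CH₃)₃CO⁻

OTf⁻: pKₐ(CF₃SO₃H (triflic acid)) ≈ -14 — charge spread over three oxygens and a CF₃ group; the premier leaving group in synthesis
ONs⁻: pKₐ(p-O₂NC₆H₄SO₃H) ≈ -3.5 — p-nitro group further stabilises the sulfonate
H₂PO₄⁻: pKₐ(H₃PO₄) ≈ 2.1 — moderate base; biological leaving group after further activation
AcO⁻: pKₐ(CH₃COOH) ≈ 4.8 — resonance-stabilised but still a weak base
HS⁻: pKₐ(H₂S) ≈ 7 — larger and more polarisable than the oxygen analogue
CH₃O⁻: pKₐ(CH₃OH) ≈ 15.5 — strong base; alkoxides do not leave unassisted
(CH₃)₃CO⁻: pKₐ(t-BuOH) ≈ 18 — bulky, strongly basic alkoxide
The question asks for worst first, so the sequence is read in increasing leaving-group ability.

(CH₃)₃CO⁻ < CH₃O⁻ < HS⁻ < AcO⁻ < H₂PO₄⁻ < ONs⁻ < OTf⁻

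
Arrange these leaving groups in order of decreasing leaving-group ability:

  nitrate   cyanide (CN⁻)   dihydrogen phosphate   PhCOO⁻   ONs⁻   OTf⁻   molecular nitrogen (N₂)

molecular nitrogen (N₂) > OTf⁻ > ONs⁻ > nitrate > dihydrogen phosphate > PhCOO⁻ > cyanide (CN⁻)

Rank by basicity of the departing species: weakest base leaves most easily.
molecular nitrogen (N₂): no meaningful conjugate acid; N₂ departs as an exceptionally stable neutral molecule
OTf⁻: pKₐ(CF₃SO₃H (triflic acid)) ≈ -14
ONs⁻: pKₐ(p-O₂NC₆H₄SO₃H) ≈ -3.5
nitrate: pKₐ(HNO₃) ≈ -1.3
dihydrogen phosphate: pKₐ(H₃PO₄) ≈ 2.1
PhCOO⁻: pKₐ(C₆H₅COOH) ≈ 4.2
cyanide (CN⁻): pKₐ(HCN) ≈ 9.2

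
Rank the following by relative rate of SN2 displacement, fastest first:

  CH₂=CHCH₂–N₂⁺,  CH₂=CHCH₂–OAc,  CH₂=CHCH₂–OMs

CH₂=CHCH₂–N₂⁺ > CH₂=CHCH₂–OMs > CH₂=CHCH₂–OAc

Same R in every case — rank the leaving groups.
Leaving-group ability tracks the stability of the departed species; conjugate-acid pKₐ is the usual yardstick (lower pKₐ → better LG).
CH₂=CHCH₂–N₂⁺ loses N₂: no meaningful conjugate acid; N₂ departs as an exceptionally stable neutral molecule
CH₂=CHCH₂–OMs loses OMs⁻: pKₐ(CH₃SO₃H (MsOH)) ≈ -1.9
CH₂=CHCH₂–OAc loses AcO⁻: pKₐ(CH₃COOH) ≈ 4.8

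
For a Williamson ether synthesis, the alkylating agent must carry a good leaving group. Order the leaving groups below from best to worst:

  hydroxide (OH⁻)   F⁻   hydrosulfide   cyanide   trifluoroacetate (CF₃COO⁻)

The more stable X⁻ (or X) is on its own — i.e. the weaker a base it is — the better a leaving group it makes.
trifluoroacetate (CF₃COO⁻): pKₐ(CF₃COOH) ≈ 0.2 — strongly electron-withdrawing CF₃ stabilises the carboxylate
F⁻: pKₐ(HF) ≈ 3.2
hydrosulfide: pKₐ(H₂S) ≈ 7 — larger and more polarisable than the oxygen analogue
cyanide: pKₐ(HCN) ≈ 9.2
hydroxide (OH⁻): pKₐ(H₂O) ≈ 15.7 — strong base; essentially never leaves without prior activation

trifluoroacetate (CF₃COO⁻) > F⁻ > hydrosulfide > cyanide > hydroxide (OH⁻)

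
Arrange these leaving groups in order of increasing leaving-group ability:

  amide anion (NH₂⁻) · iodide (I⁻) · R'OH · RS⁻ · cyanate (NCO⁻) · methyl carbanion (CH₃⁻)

iodide (I⁻): pKₐ(HI) ≈ -10
R'OH: pKₐ(R'OH₂⁺) ≈ -2.4
cyanate (NCO⁻): pKₐ(HOCN) ≈ 3.5
RS⁻: pKₐ(RSH (a thiol)) ≈ 10.5
amide anion (NH₂⁻): pKₐ(NH₃) ≈ 38
methyl carbanion (CH₃⁻): pKₐ(CH₄) ≈ 48
Reversing gives the worst-to-best order requested.

methyl carbanion (CH₃⁻) < amide anion (NH₂⁻) < RS⁻ < cyanate (NCO⁻) < R'OH < iodide (I⁻)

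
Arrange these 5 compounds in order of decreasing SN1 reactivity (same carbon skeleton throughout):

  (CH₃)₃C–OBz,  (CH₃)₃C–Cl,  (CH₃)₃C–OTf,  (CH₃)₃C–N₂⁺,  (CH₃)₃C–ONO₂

(CH₃)₃C–N₂⁺ > (CH₃)₃C–OTf > (CH₃)₃C–Cl > (CH₃)₃C–ONO₂ > (CH₃)₃C–OBz

Same R in every case — rank the leaving groups.
The more stable X⁻ (or X) is on its own — i.e. the weaker a base it is — the better a leaving group it makes.
(CH₃)₃C–N₂⁺ loses N₂: no meaningful conjugate acid; N₂ departs as an exceptionally stable neutral molecule
(CH₃)₃C–OTf loses OTf⁻: pKₐ(CF₃SO₃H (triflic acid)) ≈ -14
(CH₃)₃C–Cl loses Cl⁻: pKₐ(HCl) ≈ -7
(CH₃)₃C–ONO₂ loses NO₃⁻: pKₐ(HNO₃) ≈ -1.3
(CH₃)₃C–OBz loses PhCOO⁻: pKₐ(C₆H₅COOH) ≈ 4.2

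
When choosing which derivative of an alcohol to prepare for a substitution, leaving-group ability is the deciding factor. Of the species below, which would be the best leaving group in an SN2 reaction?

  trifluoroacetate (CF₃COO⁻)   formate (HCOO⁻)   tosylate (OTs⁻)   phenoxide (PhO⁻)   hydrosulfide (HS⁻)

tosylate (OTs⁻)

The more stable X⁻ (or X) is on its own — i.e. the weaker a base it is — the better a leaving group it makes.
tosylate (OTs⁻): pKₐ(p-CH₃C₆H₄SO₃H (TsOH)) ≈ -2.8
trifluoroacetate (CF₃COO⁻): pKₐ(CF₃COOH) ≈ 0.2
formate (HCOO⁻): pKₐ(HCOOH) ≈ 3.8
hydrosulfide (HS⁻): pKₐ(H₂S) ≈ 7
phenoxide (PhO⁻): pKₐ(C₆H₅OH (phenol)) ≈ 10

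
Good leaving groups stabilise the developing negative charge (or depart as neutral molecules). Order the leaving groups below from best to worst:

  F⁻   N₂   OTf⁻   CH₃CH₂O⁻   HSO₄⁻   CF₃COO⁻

N₂: no meaningful conjugate acid; N₂ departs as an exceptionally stable neutral molecule
OTf⁻: pKₐ(CF₃SO₃H (triflic acid)) ≈ -14
HSO₄⁻: pKₐ(H₂SO₄) ≈ -3
CF₃COO⁻: pKₐ(CF₃COOH) ≈ 0.2
F⁻: pKₐ(HF) ≈ 3.2
CH₃CH₂O⁻: pKₐ(CH₃CH₂OH) ≈ 16

N₂ > OTf⁻ > HSO₄⁻ > CF₃COO⁻ > F⁻ > CH₃CH₂O⁻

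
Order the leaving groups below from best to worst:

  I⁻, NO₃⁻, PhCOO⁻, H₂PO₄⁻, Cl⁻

The more stable X⁻ (or X) is on its own — i.e. the weaker a base it is — the better a leaving group it makes.
I⁻: pKₐ(HI) ≈ -10
Cl⁻: pKₐ(HCl) ≈ -7
NO₃⁻: pKₐ(HNO₃) ≈ -1.3
H₂PO₄⁻: pKₐ(H₃PO₄) ≈ 2.1
PhCOO⁻: pKₐ(C₆H₅COOH) ≈ 4.2

I⁻ > Cl⁻ > NO₃⁻ > H₂PO₄⁻ > PhCOO⁻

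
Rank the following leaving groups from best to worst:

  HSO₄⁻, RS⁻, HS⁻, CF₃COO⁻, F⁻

Leaving-group ability tracks the stability of the departed species; conjugate-acid pKₐ is the usual yardstick (lower pKₐ → better LG).
HSO₄⁻: pKₐ(H₂SO₄) ≈ -3
CF₃COO⁻: pKₐ(CF₃COOH) ≈ 0.2
F⁻: pKₐ(HF) ≈ 3.2
HS⁻: pKₐ(H₂S) ≈ 7
RS⁻: pKₐ(RSH (a thiol)) ≈ 10.5

HSO₄⁻ > CF₃COO⁻ > F⁻ > HS⁻ > RS⁻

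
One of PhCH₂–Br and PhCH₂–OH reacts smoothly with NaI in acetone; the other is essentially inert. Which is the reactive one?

PhCH₂–Br

From PhCH₂–OH the departing group would be OH⁻ (pKₐ(H₂O) ≈ 15.7). Strong base; essentially never leaves without prior activation.
From PhCH₂–Br the leaving group is Br⁻ (pKₐ(HBr) ≈ -9). Weak base; good leaving group.
(In practice PhCH₂–Br is made from PhCH₂–OH by treatment with PBr₃, replacing the hydroxyl with bromide.)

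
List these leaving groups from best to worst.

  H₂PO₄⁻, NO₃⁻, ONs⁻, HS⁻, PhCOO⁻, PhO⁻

ONs⁻ > NO₃⁻ > H₂PO₄⁻ > PhCOO⁻ > HS⁻ > PhO⁻

Rank by basicity of the departing species: weakest base leaves most easily.
ONs⁻: pKₐ(p-O₂NC₆H₄SO₃H) ≈ -3.5
NO₃⁻: pKₐ(HNO₃) ≈ -1.3 — resonance-delocalised over three oxygens
H₂PO₄⁻: pKₐ(H₃PO₄) ≈ 2.1
PhCOO⁻: pKₐ(C₆H₅COOH) ≈ 4.2
HS⁻: pKₐ(H₂S) ≈ 7
PhO⁻: pKₐ(C₆H₅OH (phenol)) ≈ 10 — resonance into the ring helps, but still a poor LG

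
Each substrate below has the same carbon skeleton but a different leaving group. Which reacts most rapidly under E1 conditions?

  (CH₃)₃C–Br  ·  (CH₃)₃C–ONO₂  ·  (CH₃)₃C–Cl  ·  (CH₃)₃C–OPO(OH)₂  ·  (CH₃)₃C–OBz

The skeletons are identical, so relative rate is governed entirely by leaving-group ability.
Rank by basicity of the departing species: weakest base leaves most easily.
(CH₃)₃C–Br loses Br⁻: pKₐ(HBr) ≈ -9
(CH₃)₃C–Cl loses Cl⁻: pKₐ(HCl) ≈ -7
(CH₃)₃C–ONO₂ loses NO₃⁻: pKₐ(HNO₃) ≈ -1.3
(CH₃)₃C–OPO(OH)₂ loses H₂PO₄⁻: pKₐ(H₃PO₄) ≈ 2.1
(CH₃)₃C–OBz loses PhCOO⁻: pKₐ(C₆H₅COOH) ≈ 4.2

(CH₃)₃C–Br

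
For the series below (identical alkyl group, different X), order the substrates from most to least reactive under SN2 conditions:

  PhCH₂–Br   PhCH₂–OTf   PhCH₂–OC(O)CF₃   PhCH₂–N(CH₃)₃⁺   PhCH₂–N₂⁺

With the same alkyl group throughout, only the leaving group differentiates the rates.
Leaving-group ability tracks the stability of the departed species; conjugate-acid pKₐ is the usual yardstick (lower pKₐ → better LG).
PhCH₂–N₂⁺ loses N₂: no meaningful conjugate acid; N₂ departs as an exceptionally stable neutral molecule
PhCH₂–OTf loses OTf⁻: pKₐ(CF₃SO₃H (triflic acid)) ≈ -14
PhCH₂–Br loses Br⁻: pKₐ(HBr) ≈ -9
PhCH₂–OC(O)CF₃ loses CF₃COO⁻: pKₐ(CF₃COOH) ≈ 0.2
PhCH₂–N(CH₃)₃⁺ loses NR'₃: pKₐ(R'₃NH⁺) ≈ 10.7

PhCH₂–N₂⁺ > PhCH₂–OTf > PhCH₂–Br > PhCH₂–OC(O)CF₃ > PhCH₂–N(CH₃)₃⁺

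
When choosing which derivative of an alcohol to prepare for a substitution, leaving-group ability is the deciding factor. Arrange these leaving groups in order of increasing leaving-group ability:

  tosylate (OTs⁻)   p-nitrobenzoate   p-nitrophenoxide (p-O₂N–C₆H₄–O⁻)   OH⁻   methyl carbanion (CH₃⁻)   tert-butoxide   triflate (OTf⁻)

triflate (OTf⁻): pKₐ(CF₃SO₃H (triflic acid)) ≈ -14 — charge spread over three oxygens and a CF₃ group; the premier leaving group in synthesis
tosylate (OTs⁻): pKₐ(p-CH₃C₆H₄SO₃H (TsOH)) ≈ -2.8
p-nitrobenzoate: pKₐ(p-nitrobenzoic acid) ≈ 3.4 — electron-withdrawing nitro group stabilises the carboxylate
p-nitrophenoxide (p-O₂N–C₆H₄–O⁻): pKₐ(p-nitrophenol) ≈ 7.2 — nitro group delocalises the charge; the classic chromogenic LG
OH⁻: pKₐ(H₂O) ≈ 15.7
tert-butoxide: pKₐ(t-BuOH) ≈ 18 — bulky, strongly basic alkoxide
methyl carbanion (CH₃⁻): pKₐ(CH₄) ≈ 48 — unstabilised carbanion; the worst conceivable leaving group
Listed from poorest to best leaving group as asked.

methyl carbanion (CH₃⁻) < tert-butoxide < OH⁻ < p-nitrophenoxide (p-O₂N–C₆H₄–O⁻) < p-nitrobenzoate < tosylate (OTs⁻) < triflate (OTf⁻)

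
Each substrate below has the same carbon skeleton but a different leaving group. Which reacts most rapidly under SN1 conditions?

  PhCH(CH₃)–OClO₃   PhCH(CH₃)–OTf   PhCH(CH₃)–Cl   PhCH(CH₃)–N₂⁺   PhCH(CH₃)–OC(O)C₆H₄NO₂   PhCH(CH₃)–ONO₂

PhCH(CH₃)–N₂⁺

Identical carbon frameworks mean the comparison reduces to leaving-group quality.
Leaving-group ability tracks the stability of the departed species; conjugate-acid pKₐ is the usual yardstick (lower pKₐ → better LG).
PhCH(CH₃)–N₂⁺ loses N₂: no meaningful conjugate acid; N₂ departs as an exceptionally stable neutral molecule
PhCH(CH₃)–OTf loses OTf⁻: pKₐ(CF₃SO₃H (triflic acid)) ≈ -14
PhCH(CH₃)–OClO₃ loses ClO₄⁻: pKₐ(HClO₄) ≈ -10
PhCH(CH₃)–Cl loses Cl⁻: pKₐ(HCl) ≈ -7
PhCH(CH₃)–ONO₂ loses NO₃⁻: pKₐ(HNO₃) ≈ -1.3
PhCH(CH₃)–OC(O)C₆H₄NO₂ loses p-O₂N–C₆H₄–COO⁻: pKₐ(p-nitrobenzoic acid) ≈ 3.4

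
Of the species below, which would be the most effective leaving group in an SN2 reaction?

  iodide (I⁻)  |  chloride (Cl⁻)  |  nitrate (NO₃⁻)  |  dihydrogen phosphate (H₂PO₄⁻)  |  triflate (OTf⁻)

The more stable X⁻ (or X) is on its own — i.e. the weaker a base it is — the better a leaving group it makes.
triflate (OTf⁻): pKₐ(CF₃SO₃H (triflic acid)) ≈ -14
iodide (I⁻): pKₐ(HI) ≈ -10
chloride (Cl⁻): pKₐ(HCl) ≈ -7
nitrate (NO₃⁻): pKₐ(HNO₃) ≈ -1.3
dihydrogen phosphate (H₂PO₄⁻): pKₐ(H₃PO₄) ≈ 2.1

triflate (OTf⁻)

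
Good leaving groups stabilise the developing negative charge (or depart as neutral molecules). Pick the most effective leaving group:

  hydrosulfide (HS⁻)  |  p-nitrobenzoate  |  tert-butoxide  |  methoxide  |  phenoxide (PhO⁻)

Leaving-group ability tracks the stability of the departed species; conjugate-acid pKₐ is the usual yardstick (lower pKₐ → better LG).
p-nitrobenzoate: pKₐ(p-nitrobenzoic acid) ≈ 3.4
hydrosulfide (HS⁻): pKₐ(H₂S) ≈ 7
phenoxide (PhO⁻): pKₐ(C₆H₅OH (phenol)) ≈ 10
methoxide: pKₐ(CH₃OH) ≈ 15.5
tert-butoxide: pKₐ(t-BuOH) ≈ 18

p-nitrobenzoate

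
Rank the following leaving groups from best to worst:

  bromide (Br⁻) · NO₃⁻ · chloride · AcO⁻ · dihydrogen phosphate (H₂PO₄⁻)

bromide (Br⁻) > chloride > NO₃⁻ > dihydrogen phosphate (H₂PO₄⁻) > AcO⁻

Leaving-group ability tracks the stability of the departed species; conjugate-acid pKₐ is the usual yardstick (lower pKₐ → better LG).
bromide (Br⁻): pKₐ(HBr) ≈ -9
chloride: pKₐ(HCl) ≈ -7
NO₃⁻: pKₐ(HNO₃) ≈ -1.3
dihydrogen phosphate (H₂PO₄⁻): pKₐ(H₃PO₄) ≈ 2.1
AcO⁻: pKₐ(CH₃COOH) ≈ 4.8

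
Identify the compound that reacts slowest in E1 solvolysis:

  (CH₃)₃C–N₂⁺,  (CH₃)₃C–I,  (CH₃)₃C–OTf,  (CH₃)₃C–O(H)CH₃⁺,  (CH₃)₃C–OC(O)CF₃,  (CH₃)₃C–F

(CH₃)₃C–F

Identical carbon frameworks mean the comparison reduces to leaving-group quality.
The more stable X⁻ (or X) is on its own — i.e. the weaker a base it is — the better a leaving group it makes.
(CH₃)₃C–N₂⁺ loses N₂: no meaningful conjugate acid; N₂ departs as an exceptionally stable neutral molecule
(CH₃)₃C–OTf loses OTf⁻: pKₐ(CF₃SO₃H (triflic acid)) ≈ -14
(CH₃)₃C–I loses I⁻: pKₐ(HI) ≈ -10
(CH₃)₃C–O(H)CH₃⁺ loses R'OH: pKₐ(R'OH₂⁺) ≈ -2.4
(CH₃)₃C–OC(O)CF₃ loses CF₃COO⁻: pKₐ(CF₃COOH) ≈ 0.2
(CH₃)₃C–F loses F⁻: pKₐ(HF) ≈ 3.2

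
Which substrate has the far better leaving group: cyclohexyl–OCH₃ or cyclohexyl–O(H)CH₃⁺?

cyclohexyl–O(H)CH₃⁺

From cyclohexyl–OCH₃ the departing group would be CH₃O⁻ (pKₐ(CH₃OH) ≈ 15.5). Strong base; alkoxides do not leave unassisted.
From cyclohexyl–O(H)CH₃⁺ the leaving group is R'OH (pKₐ(R'OH₂⁺) ≈ -2.4). Neutral; leaves from a protonated ether (an oxonium ion, R–O(H)R'⁺).
(In practice cyclohexyl–O(H)CH₃⁺ is made from cyclohexyl–OCH₃ by protonation with concentrated HI, allowing neutral methanol, rather than methoxide, to depart.)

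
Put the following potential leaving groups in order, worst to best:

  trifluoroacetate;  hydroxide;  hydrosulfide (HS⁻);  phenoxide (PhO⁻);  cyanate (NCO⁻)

hydroxide < phenoxide (PhO⁻) < hydrosulfide (HS⁻) < cyanate (NCO⁻) < trifluoroacetate

Leaving-group ability tracks the stability of the departed species; conjugate-acid pKₐ is the usual yardstick (lower pKₐ → better LG).
trifluoroacetate: pKₐ(CF₃COOH) ≈ 0.2 — strongly electron-withdrawing CF₃ stabilises the carboxylate
cyanate (NCO⁻): pKₐ(HOCN) ≈ 3.5 — resonance between N and O
hydrosulfide (HS⁻): pKₐ(H₂S) ≈ 7 — larger and more polarisable than the oxygen analogue
phenoxide (PhO⁻): pKₐ(C₆H₅OH (phenol)) ≈ 10 — resonance into the ring helps, but still a poor LG
hydroxide: pKₐ(H₂O) ≈ 15.7 — strong base; essentially never leaves without prior activation
Reversing gives the worst-to-best order requested.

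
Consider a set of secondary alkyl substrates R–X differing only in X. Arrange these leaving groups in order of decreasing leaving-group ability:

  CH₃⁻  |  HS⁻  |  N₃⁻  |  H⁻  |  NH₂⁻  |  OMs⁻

Rank by basicity of the departing species: weakest base leaves most easily.
OMs⁻: pKₐ(CH₃SO₃H (MsOH)) ≈ -1.9
N₃⁻: pKₐ(HN₃) ≈ 4.7 — linear, resonance-stabilised
HS⁻: pKₐ(H₂S) ≈ 7
H⁻: pKₐ(H₂) ≈ 36
NH₂⁻: pKₐ(NH₃) ≈ 38 — extremely strong base; never a leaving group
CH₃⁻: pKₐ(CH₄) ≈ 48

OMs⁻ > N₃⁻ > HS⁻ > H⁻ > NH₂⁻ > CH₃⁻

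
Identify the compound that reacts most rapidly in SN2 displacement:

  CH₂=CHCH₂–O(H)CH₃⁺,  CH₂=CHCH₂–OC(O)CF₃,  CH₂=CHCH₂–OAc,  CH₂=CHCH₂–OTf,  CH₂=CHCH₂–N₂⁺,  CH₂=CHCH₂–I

Same R in every case — rank the leaving groups.
The more stable X⁻ (or X) is on its own — i.e. the weaker a base it is — the better a leaving group it makes.
CH₂=CHCH₂–N₂⁺ loses N₂: no meaningful conjugate acid; N₂ departs as an exceptionally stable neutral molecule
CH₂=CHCH₂–OTf loses OTf⁻: pKₐ(CF₃SO₃H (triflic acid)) ≈ -14
CH₂=CHCH₂–I loses I⁻: pKₐ(HI) ≈ -10
CH₂=CHCH₂–O(H)CH₃⁺ loses R'OH: pKₐ(R'OH₂⁺) ≈ -2.4
CH₂=CHCH₂–OC(O)CF₃ loses CF₃COO⁻: pKₐ(CF₃COOH) ≈ 0.2
CH₂=CHCH₂–OAc loses AcO⁻: pKₐ(CH₃COOH) ≈ 4.8

CH₂=CHCH₂–N₂⁺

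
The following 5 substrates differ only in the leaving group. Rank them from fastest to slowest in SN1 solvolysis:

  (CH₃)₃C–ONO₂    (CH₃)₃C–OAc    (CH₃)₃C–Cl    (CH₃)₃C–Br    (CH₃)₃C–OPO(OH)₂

(CH₃)₃C–Br > (CH₃)₃C–Cl > (CH₃)₃C–ONO₂ > (CH₃)₃C–OPO(OH)₂ > (CH₃)₃C–OAc

Identical carbon frameworks mean the comparison reduces to leaving-group quality.
A good leaving group is a weak base: the lower the pKₐ of its conjugate acid, the more readily it departs.
(CH₃)₃C–Br loses Br⁻: pKₐ(HBr) ≈ -9
(CH₃)₃C–Cl loses Cl⁻: pKₐ(HCl) ≈ -7
(CH₃)₃C–ONO₂ loses NO₃⁻: pKₐ(HNO₃) ≈ -1.3
(CH₃)₃C–OPO(OH)₂ loses H₂PO₄⁻: pKₐ(H₃PO₄) ≈ 2.1
(CH₃)₃C–OAc loses AcO⁻: pKₐ(CH₃COOH) ≈ 4.8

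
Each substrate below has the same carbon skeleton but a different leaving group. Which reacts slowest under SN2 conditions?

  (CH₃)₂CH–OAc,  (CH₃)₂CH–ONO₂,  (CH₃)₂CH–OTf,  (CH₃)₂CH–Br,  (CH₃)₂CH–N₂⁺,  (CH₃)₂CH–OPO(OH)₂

Identical carbon frameworks mean the comparison reduces to leaving-group quality.
Rank by basicity of the departing species: weakest base leaves most easily.
(CH₃)₂CH–N₂⁺ loses N₂: no meaningful conjugate acid; N₂ departs as an exceptionally stable neutral molecule
(CH₃)₂CH–OTf loses OTf⁻: pKₐ(CF₃SO₃H (triflic acid)) ≈ -14
(CH₃)₂CH–Br loses Br⁻: pKₐ(HBr) ≈ -9
(CH₃)₂CH–ONO₂ loses NO₃⁻: pKₐ(HNO₃) ≈ -1.3
(CH₃)₂CH–OPO(OH)₂ loses H₂PO₄⁻: pKₐ(H₃PO₄) ≈ 2.1
(CH₃)₂CH–OAc loses AcO⁻: pKₐ(CH₃COOH) ≈ 4.8

(CH₃)₂CH–OAc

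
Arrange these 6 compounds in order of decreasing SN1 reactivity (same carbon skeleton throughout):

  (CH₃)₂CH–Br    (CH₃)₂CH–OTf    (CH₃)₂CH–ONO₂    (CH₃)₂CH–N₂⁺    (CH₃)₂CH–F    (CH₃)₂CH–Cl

(CH₃)₂CH–N₂⁺ > (CH₃)₂CH–OTf > (CH₃)₂CH–Br > (CH₃)₂CH–Cl > (CH₃)₂CH–ONO₂ > (CH₃)₂CH–F

The skeletons are identical, so relative rate is governed entirely by leaving-group ability.
Leaving-group ability tracks the stability of the departed species; conjugate-acid pKₐ is the usual yardstick (lower pKₐ → better LG).
(CH₃)₂CH–N₂⁺ loses N₂: no meaningful conjugate acid; N₂ departs as an exceptionally stable neutral molecule
(CH₃)₂CH–OTf loses OTf⁻: pKₐ(CF₃SO₃H (triflic acid)) ≈ -14
(CH₃)₂CH–Br loses Br⁻: pKₐ(HBr) ≈ -9
(CH₃)₂CH–Cl loses Cl⁻: pKₐ(HCl) ≈ -7
(CH₃)₂CH–ONO₂ loses NO₃⁻: pKₐ(HNO₃) ≈ -1.3
(CH₃)₂CH–F loses F⁻: pKₐ(HF) ≈ 3.2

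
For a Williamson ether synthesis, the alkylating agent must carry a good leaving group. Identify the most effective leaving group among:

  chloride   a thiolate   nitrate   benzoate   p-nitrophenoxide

chloride

chloride: pKₐ(HCl) ≈ -7
nitrate: pKₐ(HNO₃) ≈ -1.3
benzoate: pKₐ(C₆H₅COOH) ≈ 4.2
p-nitrophenoxide: pKₐ(p-nitrophenol) ≈ 7.2
a thiolate: pKₐ(RSH (a thiol)) ≈ 10.5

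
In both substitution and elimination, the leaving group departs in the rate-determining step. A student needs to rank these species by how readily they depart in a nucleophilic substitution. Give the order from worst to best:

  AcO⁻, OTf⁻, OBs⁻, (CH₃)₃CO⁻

Rank by basicity of the departing species: weakest base leaves most easily.
OTf⁻: pKₐ(CF₃SO₃H (triflic acid)) ≈ -14
OBs⁻: pKₐ(p-BrC₆H₄SO₃H) ≈ -2.8 — arenesulfonate with a p-bromo substituent
AcO⁻: pKₐ(CH₃COOH) ≈ 4.8
(CH₃)₃CO⁻: pKₐ(t-BuOH) ≈ 18 — bulky, strongly basic alkoxide
Listed from poorest to best leaving group as asked.

(CH₃)₃CO⁻ < AcO⁻ < OBs⁻ < OTf⁻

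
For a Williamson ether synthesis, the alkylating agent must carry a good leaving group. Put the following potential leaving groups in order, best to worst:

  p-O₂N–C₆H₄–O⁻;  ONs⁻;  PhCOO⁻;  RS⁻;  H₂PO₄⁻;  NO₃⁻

A good leaving group is a weak base: the lower the pKₐ of its conjugate acid, the more readily it departs.
ONs⁻: pKₐ(p-O₂NC₆H₄SO₃H) ≈ -3.5
NO₃⁻: pKₐ(HNO₃) ≈ -1.3
H₂PO₄⁻: pKₐ(H₃PO₄) ≈ 2.1
PhCOO⁻: pKₐ(C₆H₅COOH) ≈ 4.2
p-O₂N–C₆H₄–O⁻: pKₐ(p-nitrophenol) ≈ 7.2
RS⁻: pKₐ(RSH (a thiol)) ≈ 10.5

ONs⁻ > NO₃⁻ > H₂PO₄⁻ > PhCOO⁻ > p-O₂N–C₆H₄–O⁻ > RS⁻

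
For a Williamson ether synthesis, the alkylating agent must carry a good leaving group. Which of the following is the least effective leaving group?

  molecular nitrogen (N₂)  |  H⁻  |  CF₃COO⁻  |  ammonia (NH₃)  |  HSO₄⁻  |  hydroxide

H⁻

molecular nitrogen (N₂): no meaningful conjugate acid; N₂ departs as an exceptionally stable neutral molecule
HSO₄⁻: pKₐ(H₂SO₄) ≈ -3
CF₃COO⁻: pKₐ(CF₃COOH) ≈ 0.2
ammonia (NH₃): pKₐ(NH₄⁺) ≈ 9.2
hydroxide: pKₐ(H₂O) ≈ 15.7
H⁻: pKₐ(H₂) ≈ 36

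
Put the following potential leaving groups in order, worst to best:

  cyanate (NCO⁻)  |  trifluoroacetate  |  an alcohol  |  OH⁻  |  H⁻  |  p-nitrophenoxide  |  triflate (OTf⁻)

A good leaving group is a weak base: the lower the pKₐ of its conjugate acid, the more readily it departs.
triflate (OTf⁻): pKₐ(CF₃SO₃H (triflic acid)) ≈ -14
an alcohol: pKₐ(R'OH₂⁺) ≈ -2.4
trifluoroacetate: pKₐ(CF₃COOH) ≈ 0.2
cyanate (NCO⁻): pKₐ(HOCN) ≈ 3.5
p-nitrophenoxide: pKₐ(p-nitrophenol) ≈ 7.2
OH⁻: pKₐ(H₂O) ≈ 15.7
H⁻: pKₐ(H₂) ≈ 36
Reversing gives the worst-to-best order requested.

H⁻ < OH⁻ < p-nitrophenoxide < cyanate (NCO⁻) < trifluoroacetate < an alcohol < triflate (OTf⁻)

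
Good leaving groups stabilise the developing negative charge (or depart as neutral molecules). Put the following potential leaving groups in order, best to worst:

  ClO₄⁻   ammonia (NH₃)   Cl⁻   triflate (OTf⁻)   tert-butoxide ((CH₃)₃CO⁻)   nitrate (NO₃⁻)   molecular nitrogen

molecular nitrogen > triflate (OTf⁻) > ClO₄⁻ > Cl⁻ > nitrate (NO₃⁻) > ammonia (NH₃) > tert-butoxide ((CH₃)₃CO⁻)

The more stable X⁻ (or X) is on its own — i.e. the weaker a base it is — the better a leaving group it makes.
molecular nitrogen: no meaningful conjugate acid; N₂ departs as an exceptionally stable neutral molecule
triflate (OTf⁻): pKₐ(CF₃SO₃H (triflic acid)) ≈ -14 — charge spread over three oxygens and a CF₃ group; the premier leaving group in synthesis
ClO₄⁻: pKₐ(HClO₄) ≈ -10 — extremely weak base; rarely used for safety reasons
Cl⁻: pKₐ(HCl) ≈ -7 — moderately weak base
nitrate (NO₃⁻): pKₐ(HNO₃) ≈ -1.3 — resonance-delocalised over three oxygens
ammonia (NH₃): pKₐ(NH₄⁺) ≈ 9.2 — neutral but moderately basic; leaves from R–NH₃⁺
tert-butoxide ((CH₃)₃CO⁻): pKₐ(t-BuOH) ≈ 18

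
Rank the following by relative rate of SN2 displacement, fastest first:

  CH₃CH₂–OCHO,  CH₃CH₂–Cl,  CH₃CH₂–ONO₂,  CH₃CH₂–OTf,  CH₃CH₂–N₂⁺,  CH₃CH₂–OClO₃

CH₃CH₂–N₂⁺ > CH₃CH₂–OTf > CH₃CH₂–OClO₃ > CH₃CH₂–Cl > CH₃CH₂–ONO₂ > CH₃CH₂–OCHO

Identical carbon frameworks mean the comparison reduces to leaving-group quality.
A good leaving group is a weak base: the lower the pKₐ of its conjugate acid, the more readily it departs.
CH₃CH₂–N₂⁺ loses N₂: no meaningful conjugate acid; N₂ departs as an exceptionally stable neutral molecule
CH₃CH₂–OTf loses OTf⁻: pKₐ(CF₃SO₃H (triflic acid)) ≈ -14
CH₃CH₂–OClO₃ loses ClO₄⁻: pKₐ(HClO₄) ≈ -10
CH₃CH₂–Cl loses Cl⁻: pKₐ(HCl) ≈ -7
CH₃CH₂–ONO₂ loses NO₃⁻: pKₐ(HNO₃) ≈ -1.3
CH₃CH₂–OCHO loses HCOO⁻: pKₐ(HCOOH) ≈ 3.8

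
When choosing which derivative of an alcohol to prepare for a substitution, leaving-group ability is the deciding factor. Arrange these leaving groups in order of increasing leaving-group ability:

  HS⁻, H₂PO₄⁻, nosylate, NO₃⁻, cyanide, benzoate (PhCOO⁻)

Leaving-group ability tracks the stability of the departed species; conjugate-acid pKₐ is the usual yardstick (lower pKₐ → better LG).
nosylate: pKₐ(p-O₂NC₆H₄SO₃H) ≈ -3.5 — p-nitro group further stabilises the sulfonate
NO₃⁻: pKₐ(HNO₃) ≈ -1.3
H₂PO₄⁻: pKₐ(H₃PO₄) ≈ 2.1 — moderate base; biological leaving group after further activation
benzoate (PhCOO⁻): pKₐ(C₆H₅COOH) ≈ 4.2 — aryl carboxylate
HS⁻: pKₐ(H₂S) ≈ 7 — larger and more polarisable than the oxygen analogue
cyanide: pKₐ(HCN) ≈ 9.2 — sp carbon stabilises the charge somewhat, but still a poor LG
Listed from poorest to best leaving group as asked.

cyanide < HS⁻ < benzoate (PhCOO⁻) < H₂PO₄⁻ < NO₃⁻ < nosylate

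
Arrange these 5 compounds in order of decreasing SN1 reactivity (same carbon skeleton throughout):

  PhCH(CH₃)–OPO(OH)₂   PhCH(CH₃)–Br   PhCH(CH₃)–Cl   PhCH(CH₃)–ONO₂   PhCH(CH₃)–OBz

With the same alkyl group throughout, only the leaving group differentiates the rates.
A good leaving group is a weak base: the lower the pKₐ of its conjugate acid, the more readily it departs.
PhCH(CH₃)–Br loses Br⁻: pKₐ(HBr) ≈ -9
PhCH(CH₃)–Cl loses Cl⁻: pKₐ(HCl) ≈ -7
PhCH(CH₃)–ONO₂ loses NO₃⁻: pKₐ(HNO₃) ≈ -1.3
PhCH(CH₃)–OPO(OH)₂ loses H₂PO₄⁻: pKₐ(H₃PO₄) ≈ 2.1
PhCH(CH₃)–OBz loses PhCOO⁻: pKₐ(C₆H₅COOH) ≈ 4.2

PhCH(CH₃)–Br > PhCH(CH₃)–Cl > PhCH(CH₃)–ONO₂ > PhCH(CH₃)–OPO(OH)₂ > PhCH(CH₃)–OBz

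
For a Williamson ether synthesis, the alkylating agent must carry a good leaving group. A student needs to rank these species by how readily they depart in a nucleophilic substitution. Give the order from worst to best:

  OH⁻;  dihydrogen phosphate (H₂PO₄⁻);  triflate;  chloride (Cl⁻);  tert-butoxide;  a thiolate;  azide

A good leaving group is a weak base: the lower the pKₐ of its conjugate acid, the more readily it departs.
triflate: pKₐ(CF₃SO₃H (triflic acid)) ≈ -14
chloride (Cl⁻): pKₐ(HCl) ≈ -7
dihydrogen phosphate (H₂PO₄⁻): pKₐ(H₃PO₄) ≈ 2.1
azide: pKₐ(HN₃) ≈ 4.7
a thiolate: pKₐ(RSH (a thiol)) ≈ 10.5
OH⁻: pKₐ(H₂O) ≈ 15.7
tert-butoxide: pKₐ(t-BuOH) ≈ 18
Listed from poorest to best leaving group as asked.

tert-butoxide < OH⁻ < a thiolate < azide < dihydrogen phosphate (H₂PO₄⁻) < chloride (Cl⁻) < triflate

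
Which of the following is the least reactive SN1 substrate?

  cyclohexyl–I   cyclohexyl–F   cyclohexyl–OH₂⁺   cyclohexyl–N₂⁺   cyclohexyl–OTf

cyclohexyl–F

Identical carbon frameworks mean the comparison reduces to leaving-group quality.
The more stable X⁻ (or X) is on its own — i.e. the weaker a base it is — the better a leaving group it makes.
cyclohexyl–N₂⁺ loses N₂: no meaningful conjugate acid; N₂ departs as an exceptionally stable neutral molecule
cyclohexyl–OTf loses OTf⁻: pKₐ(CF₃SO₃H (triflic acid)) ≈ -14
cyclohexyl–I loses I⁻: pKₐ(HI) ≈ -10
cyclohexyl–OH₂⁺ loses H₂O: pKₐ(H₃O⁺) ≈ -1.7
cyclohexyl–F loses F⁻: pKₐ(HF) ≈ 3.2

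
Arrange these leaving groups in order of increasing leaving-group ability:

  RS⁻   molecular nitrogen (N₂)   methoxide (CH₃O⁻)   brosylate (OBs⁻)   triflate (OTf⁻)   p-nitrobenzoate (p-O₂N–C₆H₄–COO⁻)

methoxide (CH₃O⁻) < RS⁻ < p-nitrobenzoate (p-O₂N–C₆H₄–COO⁻) < brosylate (OBs⁻) < triflate (OTf⁻) < molecular nitrogen (N₂)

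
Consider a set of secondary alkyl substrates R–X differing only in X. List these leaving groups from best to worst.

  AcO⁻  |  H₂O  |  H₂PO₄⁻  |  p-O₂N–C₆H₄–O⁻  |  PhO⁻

A good leaving group is a weak base: the lower the pKₐ of its conjugate acid, the more readily it departs.
H₂O: pKₐ(H₃O⁺) ≈ -1.7 — neutral; leaves from a protonated alcohol (R–OH₂⁺)
H₂PO₄⁻: pKₐ(H₃PO₄) ≈ 2.1
AcO⁻: pKₐ(CH₃COOH) ≈ 4.8
p-O₂N–C₆H₄–O⁻: pKₐ(p-nitrophenol) ≈ 7.2 — nitro group delocalises the charge; the classic chromogenic LG
PhO⁻: pKₐ(C₆H₅OH (phenol)) ≈ 10 — resonance into the ring helps, but still a poor LG

H₂O > H₂PO₄⁻ > AcO⁻ > p-O₂N–C₆H₄–O⁻ > PhO⁻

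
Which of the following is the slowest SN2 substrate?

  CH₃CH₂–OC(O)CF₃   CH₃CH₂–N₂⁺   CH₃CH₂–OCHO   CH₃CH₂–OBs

CH₃CH₂–OCHO

Same R in every case — rank the leaving groups.
Rank by basicity of the departing species: weakest base leaves most easily.
CH₃CH₂–N₂⁺ loses N₂: no meaningful conjugate acid; N₂ departs as an exceptionally stable neutral molecule
CH₃CH₂–OBs loses OBs⁻: pKₐ(p-BrC₆H₄SO₃H) ≈ -2.8
CH₃CH₂–OC(O)CF₃ loses CF₃COO⁻: pKₐ(CF₃COOH) ≈ 0.2
CH₃CH₂–OCHO loses HCOO⁻: pKₐ(HCOOH) ≈ 3.8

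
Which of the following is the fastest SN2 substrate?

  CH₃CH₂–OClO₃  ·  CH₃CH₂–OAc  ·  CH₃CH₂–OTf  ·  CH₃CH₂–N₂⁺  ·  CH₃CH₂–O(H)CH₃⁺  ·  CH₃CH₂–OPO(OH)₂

With the same alkyl group throughout, only the leaving group differentiates the rates.
A good leaving group is a weak base: the lower the pKₐ of its conjugate acid, the more readily it departs.
CH₃CH₂–N₂⁺ loses N₂: no meaningful conjugate acid; N₂ departs as an exceptionally stable neutral molecule
CH₃CH₂–OTf loses OTf⁻: pKₐ(CF₃SO₃H (triflic acid)) ≈ -14
CH₃CH₂–OClO₃ loses ClO₄⁻: pKₐ(HClO₄) ≈ -10
CH₃CH₂–O(H)CH₃⁺ loses R'OH: pKₐ(R'OH₂⁺) ≈ -2.4
CH₃CH₂–OPO(OH)₂ loses H₂PO₄⁻: pKₐ(H₃PO₄) ≈ 2.1
CH₃CH₂–OAc loses AcO⁻: pKₐ(CH₃COOH) ≈ 4.8

CH₃CH₂–N₂⁺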